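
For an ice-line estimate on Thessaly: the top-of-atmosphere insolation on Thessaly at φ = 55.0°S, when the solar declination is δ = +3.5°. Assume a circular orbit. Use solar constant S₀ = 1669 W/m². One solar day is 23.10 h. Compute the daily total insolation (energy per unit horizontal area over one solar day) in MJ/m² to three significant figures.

21.9 MJ/m²

cos H₀ = −tan(-55.0°) tan(+3.500°) = 0.0873, H₀ = 1.4833 rad.
Bracket: H₀ sin φ sin δ + cos φ cos δ sin H₀ = 1.4833×-0.81915×0.06105 + 0.57358×0.99813×0.99618 = -0.074179 + 0.570320 = 0.496141.
Q̄ = (S₀/π) × [bracket] = (1669/π) × 0.496141 = 263.58 W/m².
Daily total = Q̄ × 23.10 h × 3600 s/h = 263.58 × 23.10 × 3600 / 10⁶ = 21.92 MJ/m².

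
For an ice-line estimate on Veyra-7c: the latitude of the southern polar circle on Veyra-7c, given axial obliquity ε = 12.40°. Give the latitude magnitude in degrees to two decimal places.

77.60°

The polar circle is the lowest latitude that experiences at least one full rotation of continuous darkness at the northern-summer solstice; it lies at |φ| = 90° − ε = 90° − 12.40° = 77.60°.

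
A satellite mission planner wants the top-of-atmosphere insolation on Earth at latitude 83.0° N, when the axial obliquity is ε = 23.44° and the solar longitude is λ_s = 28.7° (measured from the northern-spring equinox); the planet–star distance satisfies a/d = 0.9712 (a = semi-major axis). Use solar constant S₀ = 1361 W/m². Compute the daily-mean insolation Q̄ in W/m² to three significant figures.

Q̄ ≈ 243 W/m²

Solar declination: sin δ = sin ε · sin λ_s = sin 23.44° × sin 28.7° = 0.19103, so δ = +11.013°.
cos H₀ = −tan(+83.0°) tan(+11.013°) = -1.5850 ≤ −1 ⇒ polar day, H₀ = π.
Bracket: H₀ sin φ sin δ + cos φ cos δ sin H₀ = 3.1416×0.99255×0.19103 + 0.12187×0.98158×0.00000 = 0.595669 + 0.000000 = 0.595669.
Inverse-square distance factor (a/d)² = 0.9712² = 0.943229.
Q̄ = (S₀/π) × 0.943229 × [bracket] = (1361/π) × 0.943229 × 0.595669 = 243.4 W/m².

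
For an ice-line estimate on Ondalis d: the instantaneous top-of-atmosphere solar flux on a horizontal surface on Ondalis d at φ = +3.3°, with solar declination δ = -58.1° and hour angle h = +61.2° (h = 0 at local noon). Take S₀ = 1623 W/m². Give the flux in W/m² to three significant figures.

cos θ_z = sin φ sin δ + cos φ cos δ cos h = -0.048870 + 0.254155 = 0.205285.
Flux = S₀ · cos θ_z = 1623 × 0.205285 = 333.2 W/m².

333 W/m²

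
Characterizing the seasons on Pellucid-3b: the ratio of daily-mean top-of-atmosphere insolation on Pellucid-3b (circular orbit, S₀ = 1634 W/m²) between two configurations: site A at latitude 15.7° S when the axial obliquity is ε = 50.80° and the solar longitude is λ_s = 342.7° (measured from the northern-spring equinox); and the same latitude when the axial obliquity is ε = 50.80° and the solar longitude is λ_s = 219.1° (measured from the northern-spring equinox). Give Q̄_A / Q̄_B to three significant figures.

Q̄_A / Q̄_B ≈ 0.980

— Configuration A (φ=-15.7°):
Solar declination: sin δ = sin ε · sin λ_s = sin 50.80° × sin 342.7° = -0.23045, so δ = -13.324°.
cos H₀ = −tan(-15.7°) tan(-13.324°) = -0.0666, H₀ = 1.6374 rad.
Bracket: H₀ sin φ sin δ + cos φ cos δ sin H₀ = 1.6374×-0.27060×-0.23045 + 0.96269×0.97308×0.99778 = 0.102108 + 0.934695 = 1.036803.
Q̄ = (S₀/π) × [bracket] = (1634/π) × 1.036803 = 539.26 W/m².
— Configuration B (φ=-15.7°):
Solar declination: sin δ = sin ε · sin λ_s = sin 50.80° × sin 219.1° = -0.48874, so δ = -29.258°.
cos H₀ = −tan(-15.7°) tan(-29.258°) = -0.1575, H₀ = 1.7289 rad.
Bracket: H₀ sin φ sin δ + cos φ cos δ sin H₀ = 1.7289×-0.27060×-0.48874 + 0.96269×0.87243×0.98752 = 0.228652 + 0.829398 = 1.058050.
Q̄ = (S₀/π) × [bracket] = (1634/π) × 1.058050 = 550.31 W/m².
Ratio Q̄_A / Q̄_B = 539.26 / 550.31 = 0.9799.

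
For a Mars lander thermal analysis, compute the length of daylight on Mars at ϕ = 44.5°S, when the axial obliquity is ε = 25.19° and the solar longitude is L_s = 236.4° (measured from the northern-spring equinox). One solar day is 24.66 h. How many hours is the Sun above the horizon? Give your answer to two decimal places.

Solar declination: sin δ = sin ε · sin L_s = sin 25.19° × sin 236.4° = -0.35451, so δ = -20.763°.
cos h₀ = −tan ϕ · tan δ = −tan(-44.5°) × tan(-20.763°) = -0.3726, so h₀ = 1.9526 rad = 111.87°.
Daylight = 2h₀/(2π) × 24.66 h = (1.9526/π) × 24.66 = 15.33 h.

15.33 h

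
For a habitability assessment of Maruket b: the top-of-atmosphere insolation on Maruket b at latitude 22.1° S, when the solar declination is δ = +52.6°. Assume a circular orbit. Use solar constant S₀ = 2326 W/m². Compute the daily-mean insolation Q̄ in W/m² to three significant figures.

cos H₀ = −tan(-22.1°) tan(+52.600°) = 0.5311, H₀ = 1.0109 rad.
Bracket: H₀ sin φ sin δ + cos φ cos δ sin H₀ = 1.0109×-0.37622×0.79441 + 0.92653×0.60738×0.84731 = -0.302131 + 0.476829 = 0.174698.
Q̄ = (S₀/π) × [bracket] = (2326/π) × 0.174698 = 129.3 W/m².

Q̄ ≈ 129 W/m²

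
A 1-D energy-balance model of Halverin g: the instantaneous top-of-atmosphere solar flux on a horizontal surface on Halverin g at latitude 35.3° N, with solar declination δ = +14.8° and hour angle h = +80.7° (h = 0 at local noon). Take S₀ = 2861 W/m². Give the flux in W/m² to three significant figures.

cos θ_z = sin φ sin δ + cos φ cos δ cos h = 0.147611 + 0.127515 = 0.275126.
Flux = S₀ · cos θ_z = 2861 × 0.275126 = 787.1 W/m².

787 W/m²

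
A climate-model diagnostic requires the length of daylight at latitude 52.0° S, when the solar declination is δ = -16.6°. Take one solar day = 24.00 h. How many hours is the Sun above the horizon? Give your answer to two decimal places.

14.99 h

cos h₀ = −tan ϕ · tan δ = −tan(-52.0°) × tan(-16.600°) = -0.3816, so h₀ = 1.9623 rad = 112.43°.
Daylight = 2h₀/(2π) × 24.00 h = (1.9623/π) × 24.00 = 14.99 h.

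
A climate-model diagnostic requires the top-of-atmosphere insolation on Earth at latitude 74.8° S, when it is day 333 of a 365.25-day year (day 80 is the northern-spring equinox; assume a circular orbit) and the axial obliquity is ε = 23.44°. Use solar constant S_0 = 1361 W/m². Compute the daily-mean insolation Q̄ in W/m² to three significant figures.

Q̄ ≈ 489 W/m²

Solar longitude: L_s = 360° × (333 − 80)/365.25 = 249.363°.
sin δ = sin 23.44° × sin 249.363° = -0.37226, so δ = -21.855°.
cos h₀ = −tan(-74.8°) tan(-21.855°) = -1.4763 ≤ −1 ⇒ polar day, h₀ = π.
Bracket: h₀ sin ϕ sin δ + cos ϕ cos δ sin h₀ = 3.1416×-0.96502×-0.37226 + 0.26219×0.92813×0.00000 = 1.128583 + 0.000000 = 1.128583.
Q̄ = (S_0/π) × [bracket] = (1361/π) × 1.128583 = 488.9 W/m².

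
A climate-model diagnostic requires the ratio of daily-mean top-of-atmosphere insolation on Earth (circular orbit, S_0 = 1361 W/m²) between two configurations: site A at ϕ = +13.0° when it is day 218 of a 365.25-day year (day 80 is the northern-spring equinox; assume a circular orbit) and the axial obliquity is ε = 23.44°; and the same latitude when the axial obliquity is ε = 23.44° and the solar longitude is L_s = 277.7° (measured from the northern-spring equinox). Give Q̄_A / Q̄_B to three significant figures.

— Configuration A (ϕ=+13.0°):
Solar longitude: L_s = 360° × (218 − 80)/365.25 = 136.016°.
sin δ = sin 23.44° × sin 136.016° = 0.27625, so δ = +16.036°.
cos h₀ = −tan(+13.0°) tan(+16.036°) = -0.0664, h₀ = 1.6372 rad.
Bracket: h₀ sin ϕ sin δ + cos ϕ cos δ sin h₀ = 1.6372×0.22495×0.27625 + 0.97437×0.96109×0.99780 = 0.101740 + 0.934397 = 1.036137.
Q̄ = (S_0/π) × [bracket] = (1361/π) × 1.036137 = 448.88 W/m².
— Configuration B (ϕ=+13.0°):
Solar declination: sin δ = sin ε · sin L_s = sin 23.44° × sin 277.7° = -0.39420, so δ = -23.216°.
cos h₀ = −tan(+13.0°) tan(-23.216°) = 0.0990, h₀ = 1.4716 rad.
Bracket: h₀ sin ϕ sin δ + cos ϕ cos δ sin h₀ = 1.4716×0.22495×-0.39420 + 0.97437×0.91902×0.99508 = -0.130495 + 0.891060 = 0.760565.
Q̄ = (S_0/π) × [bracket] = (1361/π) × 0.760565 = 329.49 W/m².
Ratio Q̄_A / Q̄_B = 448.88 / 329.49 = 1.362.

Q̄_A / Q̄_B ≈ 1.36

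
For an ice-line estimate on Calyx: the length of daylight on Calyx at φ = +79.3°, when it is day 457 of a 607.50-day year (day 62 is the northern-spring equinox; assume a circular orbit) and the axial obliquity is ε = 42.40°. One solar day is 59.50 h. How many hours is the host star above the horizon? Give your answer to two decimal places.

Solar longitude: λ_s = 360° × (457 − 62)/607.50 = 234.074°.
sin δ = sin 42.40° × sin 234.074° = -0.54603, so δ = -33.095°.
cos H₀ = −tan φ · tan δ = 3.4494 ≥ 1, so the host star never rises (polar night) and H₀ = 0.
Daylight = 2H₀/(2π) × 59.50 h = (0.0000/π) × 59.50 = 0.00 h.

0.00 h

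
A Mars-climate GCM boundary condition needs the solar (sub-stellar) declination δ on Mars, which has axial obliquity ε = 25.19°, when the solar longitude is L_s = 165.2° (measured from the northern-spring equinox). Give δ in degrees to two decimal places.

sin δ = sin ε · sin L_s = sin 25.19° × sin 165.2° = 0.108723.
δ = arcsin(0.108723) = +6.24°.

δ = +6.24°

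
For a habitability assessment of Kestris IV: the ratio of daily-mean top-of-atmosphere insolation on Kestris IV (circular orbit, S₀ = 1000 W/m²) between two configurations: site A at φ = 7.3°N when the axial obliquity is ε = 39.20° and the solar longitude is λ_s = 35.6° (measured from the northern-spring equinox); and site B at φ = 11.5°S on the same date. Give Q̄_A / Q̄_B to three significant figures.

Q̄_A / Q̄_B ≈ 1.25

— Configuration A (φ=+7.3°):
Solar declination: sin δ = sin ε · sin λ_s = sin 39.20° × sin 35.6° = 0.36792, so δ = +21.587°.
cos H₀ = −tan(+7.3°) tan(+21.587°) = -0.0507, H₀ = 1.6215 rad.
Bracket: H₀ sin φ sin δ + cos φ cos δ sin H₀ = 1.6215×0.12706×0.36792 + 0.99189×0.92986×0.99871 = 0.075802 + 0.921129 = 0.996931.
Q̄ = (S₀/π) × [bracket] = (1000/π) × 0.996931 = 317.33 W/m².
— Configuration B (φ=-11.5°):
cos H₀ = −tan(-11.5°) tan(+21.587°) = 0.0805, H₀ = 1.4902 rad.
Bracket: H₀ sin φ sin δ + cos φ cos δ sin H₀ = 1.4902×-0.19937×0.36792 + 0.97992×0.92986×0.99675 = -0.109309 + 0.908227 = 0.798918.
Q̄ = (S₀/π) × [bracket] = (1000/π) × 0.798918 = 254.30 W/m².
Ratio Q̄_A / Q̄_B = 317.33 / 254.30 = 1.248.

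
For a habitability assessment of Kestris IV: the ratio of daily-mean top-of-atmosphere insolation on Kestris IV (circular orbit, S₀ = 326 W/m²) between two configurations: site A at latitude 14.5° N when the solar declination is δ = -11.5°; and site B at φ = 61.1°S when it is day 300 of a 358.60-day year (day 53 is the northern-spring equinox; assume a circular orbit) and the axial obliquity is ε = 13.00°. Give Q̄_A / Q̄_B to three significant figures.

— Configuration A (φ=+14.5°):
cos H₀ = −tan(+14.5°) tan(-11.500°) = 0.0526, H₀ = 1.5182 rad.
Bracket: H₀ sin φ sin δ + cos φ cos δ sin H₀ = 1.5182×0.25038×-0.19937 + 0.96815×0.97992×0.99861 = -0.075786 + 0.947391 = 0.871605.
Q̄ = (S₀/π) × [bracket] = (326/π) × 0.871605 = 90.446 W/m².
— Configuration B (φ=-61.1°):
Solar longitude: λ_s = 360° × (300 − 53)/358.60 = 247.964°.
sin δ = sin 13.00° × sin 247.964° = -0.20852, so δ = -12.036°.
cos H₀ = −tan(-61.1°) tan(-12.036°) = -0.3862, H₀ = 1.9673 rad.
Bracket: H₀ sin φ sin δ + cos φ cos δ sin H₀ = 1.9673×-0.87546×-0.20852 + 0.48328×0.97802×0.92241 = 0.359132 + 0.435984 = 0.795116.
Q̄ = (S₀/π) × [bracket] = (326/π) × 0.795116 = 82.508 W/m².
Ratio Q̄_A / Q̄_B = 90.446 / 82.508 = 1.096.

Q̄_A / Q̄_B ≈ 1.10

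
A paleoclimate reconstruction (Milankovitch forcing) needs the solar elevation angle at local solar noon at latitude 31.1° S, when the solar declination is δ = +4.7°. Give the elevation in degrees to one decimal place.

At local noon the hour angle is zero, so the zenith angle equals |φ − δ| = |-31.1° − (+4.700°)| = 35.800°.
Elevation = 90° − 35.800° = 54.2°.

54.2°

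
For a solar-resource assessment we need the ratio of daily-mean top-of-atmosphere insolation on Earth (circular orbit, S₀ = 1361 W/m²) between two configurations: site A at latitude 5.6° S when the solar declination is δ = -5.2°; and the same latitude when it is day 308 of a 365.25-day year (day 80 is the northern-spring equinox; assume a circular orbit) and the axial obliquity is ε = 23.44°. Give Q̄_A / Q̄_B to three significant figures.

Q̄_A / Q̄_B ≈ 1.01

— Configuration A (φ=-5.6°):
cos H₀ = −tan(-5.6°) tan(-5.200°) = -0.0089, H₀ = 1.5797 rad.
Bracket: H₀ sin φ sin δ + cos φ cos δ sin H₀ = 1.5797×-0.09758×-0.09063 + 0.99523×0.99588×0.99996 = 0.013970 + 0.991090 = 1.005060.
Q̄ = (S₀/π) × [bracket] = (1361/π) × 1.005060 = 435.41 W/m².
— Configuration B (φ=-5.6°):
Solar longitude: λ_s = 360° × (308 − 80)/365.25 = 224.723°.
sin δ = sin 23.44° × sin 224.723° = -0.27991, so δ = -16.255°.
cos H₀ = −tan(-5.6°) tan(-16.255°) = -0.0286, H₀ = 1.5994 rad.
Bracket: H₀ sin φ sin δ + cos φ cos δ sin H₀ = 1.5994×-0.09758×-0.27991 + 0.99523×0.96002×0.99959 = 0.043685 + 0.955049 = 0.998734.
Q̄ = (S₀/π) × [bracket] = (1361/π) × 0.998734 = 432.67 W/m².
Ratio Q̄_A / Q̄_B = 435.41 / 432.67 = 1.006.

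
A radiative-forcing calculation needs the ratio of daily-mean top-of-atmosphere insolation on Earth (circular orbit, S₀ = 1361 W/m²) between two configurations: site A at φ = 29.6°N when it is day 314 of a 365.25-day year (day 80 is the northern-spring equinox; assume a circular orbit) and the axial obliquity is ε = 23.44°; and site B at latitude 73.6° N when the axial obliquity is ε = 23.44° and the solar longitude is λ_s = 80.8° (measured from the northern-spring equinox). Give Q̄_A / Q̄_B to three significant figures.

— Configuration A (φ=+29.6°):
Solar longitude: λ_s = 360° × (314 − 80)/365.25 = 230.637°.
sin δ = sin 23.44° × sin 230.637° = -0.30755, so δ = -17.911°.
cos H₀ = −tan(+29.6°) tan(-17.911°) = 0.1836, H₀ = 1.3861 rad.
Bracket: H₀ sin φ sin δ + cos φ cos δ sin H₀ = 1.3861×0.49394×-0.30755 + 0.86949×0.95153×0.98300 = -0.210564 + 0.813281 = 0.602717.
Q̄ = (S₀/π) × [bracket] = (1361/π) × 0.602717 = 261.11 W/m².
— Configuration B (φ=+73.6°):
Solar declination: sin δ = sin ε · sin λ_s = sin 23.44° × sin 80.8° = 0.39267, so δ = +23.121°.
cos H₀ = −tan(+73.6°) tan(+23.121°) = -1.4507 ≤ −1 ⇒ polar day, H₀ = π.
Bracket: H₀ sin φ sin δ + cos φ cos δ sin H₀ = 3.1416×0.95931×0.39267 + 0.28234×0.91968×0.00000 = 1.183416 + 0.000000 = 1.183416.
Q̄ = (S₀/π) × [bracket] = (1361/π) × 1.183416 = 512.68 W/m².
Ratio Q̄_A / Q̄_B = 261.11 / 512.68 = 0.5093.

Q̄_A / Q̄_B ≈ 0.509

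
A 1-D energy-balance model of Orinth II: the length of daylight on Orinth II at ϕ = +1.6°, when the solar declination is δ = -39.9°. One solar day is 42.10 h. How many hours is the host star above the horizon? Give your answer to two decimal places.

20.74 h

cos h₀ = −tan ϕ · tan δ = −tan(+1.6°) × tan(-39.900°) = 0.0234, so h₀ = 1.5474 rad = 88.66°.
Daylight = 2h₀/(2π) × 42.10 h = (1.5474/π) × 42.10 = 20.74 h.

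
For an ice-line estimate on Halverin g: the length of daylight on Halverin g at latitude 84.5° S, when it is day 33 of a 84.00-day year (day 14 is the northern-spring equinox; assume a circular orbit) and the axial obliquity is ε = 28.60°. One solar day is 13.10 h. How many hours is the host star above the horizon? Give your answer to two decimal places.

0.00 h

Solar longitude: L_s = 360° × (33 − 14)/84.00 = 81.429°.
sin δ = sin 28.60° × sin 81.429° = 0.47335, so δ = +28.252°.
cos h₀ = −tan ϕ · tan δ = 5.5807 ≥ 1, so the host star never rises (polar night) and h₀ = 0.
Daylight = 2h₀/(2π) × 13.10 h = (0.0000/π) × 13.10 = 0.00 h.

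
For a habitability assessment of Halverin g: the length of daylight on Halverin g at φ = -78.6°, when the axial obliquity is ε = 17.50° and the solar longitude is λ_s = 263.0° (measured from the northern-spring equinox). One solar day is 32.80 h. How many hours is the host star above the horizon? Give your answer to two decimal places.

32.80 h

Solar declination: sin δ = sin ε · sin λ_s = sin 17.50° × sin 263.0° = -0.29846, so δ = -17.365°.
Sunrise equation: cos H₀ = −tan φ · tan δ = -1.5509 ≤ −1, so the host star never sets (polar day) and H₀ = π.
Daylight = 2H₀/(2π) × 32.80 h = (3.1416/π) × 32.80 = 32.80 h.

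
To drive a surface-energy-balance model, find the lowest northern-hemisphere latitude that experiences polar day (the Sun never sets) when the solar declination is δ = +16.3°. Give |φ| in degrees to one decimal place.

Polar day requires cos H₀ = −tan φ tan δ ≤ −1, i.e. tan φ tan δ ≥ 1.
The boundary is |tan φ| · |tan δ| = 1, so |φ| = 90° − |δ| = 90° − 16.3° = 73.7° in the northern hemisphere.

|φ| = 73.7°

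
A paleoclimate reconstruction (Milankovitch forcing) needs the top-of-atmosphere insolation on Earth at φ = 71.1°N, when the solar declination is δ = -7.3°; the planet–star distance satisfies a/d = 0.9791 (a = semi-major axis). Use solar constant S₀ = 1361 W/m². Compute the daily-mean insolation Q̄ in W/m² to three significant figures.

cos H₀ = −tan(+71.1°) tan(-7.300°) = 0.3742, H₀ = 1.1873 rad.
Bracket: H₀ sin φ sin δ + cos φ cos δ sin H₀ = 1.1873×0.94609×-0.12706 + 0.32392×0.99189×0.92736 = -0.142726 + 0.297954 = 0.155228.
Inverse-square distance factor (a/d)² = 0.9791² = 0.958637.
Q̄ = (S₀/π) × 0.958637 × [bracket] = (1361/π) × 0.958637 × 0.155228 = 64.47 W/m².

Q̄ ≈ 64.5 W/m²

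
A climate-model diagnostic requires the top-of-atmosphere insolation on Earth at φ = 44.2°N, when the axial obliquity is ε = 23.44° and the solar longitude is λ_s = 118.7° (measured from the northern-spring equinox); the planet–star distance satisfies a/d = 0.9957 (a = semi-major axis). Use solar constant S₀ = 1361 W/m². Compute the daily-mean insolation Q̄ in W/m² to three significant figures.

Solar declination: sin δ = sin ε · sin λ_s = sin 23.44° × sin 118.7° = 0.34892, so δ = +20.421°.
cos H₀ = −tan(+44.2°) tan(+20.421°) = -0.3621, H₀ = 1.9413 rad.
Bracket: H₀ sin φ sin δ + cos φ cos δ sin H₀ = 1.9413×0.69717×0.34892 + 0.71691×0.93715×0.93215 = 0.472234 + 0.626267 = 1.098501.
Inverse-square distance factor (a/d)² = 0.9957² = 0.991418.
Q̄ = (S₀/π) × 0.991418 × [bracket] = (1361/π) × 0.991418 × 1.098501 = 471.8 W/m².

Q̄ ≈ 472 W/m²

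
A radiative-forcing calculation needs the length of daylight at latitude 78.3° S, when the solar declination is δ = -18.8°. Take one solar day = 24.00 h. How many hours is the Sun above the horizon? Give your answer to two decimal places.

Sunrise equation: cos h₀ = −tan ϕ · tan δ = -1.6439 ≤ −1, so the Sun never sets (polar day) and h₀ = π.
Daylight = 2h₀/(2π) × 24.00 h = (3.1416/π) × 24.00 = 24.00 h.

24.00 h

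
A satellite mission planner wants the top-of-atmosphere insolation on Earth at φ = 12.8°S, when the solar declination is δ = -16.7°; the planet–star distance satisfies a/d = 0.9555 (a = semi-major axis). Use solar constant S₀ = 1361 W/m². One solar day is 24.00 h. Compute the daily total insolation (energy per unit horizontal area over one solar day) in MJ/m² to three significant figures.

cos H₀ = −tan(-12.8°) tan(-16.700°) = -0.0682, H₀ = 1.6390 rad.
Bracket: H₀ sin φ sin δ + cos φ cos δ sin H₀ = 1.6390×-0.22155×-0.28736 + 0.97515×0.95782×0.99767 = 0.104346 + 0.931842 = 1.036188.
Inverse-square distance factor (a/d)² = 0.9555² = 0.912980.
Q̄ = (S₀/π) × 0.912980 × [bracket] = (1361/π) × 0.912980 × 1.036188 = 409.83 W/m².
Daily total = Q̄ × 24.00 h × 3600 s/h = 409.83 × 24.00 × 3600 / 10⁶ = 35.41 MJ/m².

35.4 MJ/m²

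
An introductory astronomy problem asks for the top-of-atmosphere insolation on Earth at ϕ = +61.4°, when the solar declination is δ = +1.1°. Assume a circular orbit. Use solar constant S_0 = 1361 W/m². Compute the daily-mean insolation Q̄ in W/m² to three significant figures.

cos h₀ = −tan(+61.4°) tan(+1.100°) = -0.0352, h₀ = 1.6060 rad.
Bracket: h₀ sin ϕ sin δ + cos ϕ cos δ sin h₀ = 1.6060×0.87798×0.01920 + 0.47869×0.99982×0.99938 = 0.027073 + 0.478307 = 0.505380.
Q̄ = (S_0/π) × [bracket] = (1361/π) × 0.505380 = 218.9 W/m².

Q̄ ≈ 219 W/m²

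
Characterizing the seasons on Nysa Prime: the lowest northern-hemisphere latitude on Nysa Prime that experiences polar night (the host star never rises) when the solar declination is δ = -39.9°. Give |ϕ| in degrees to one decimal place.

Polar night requires cos h₀ = −tan ϕ tan δ ≥ 1, i.e. tan ϕ tan δ ≤ −1.
The boundary is |tan ϕ| · |tan δ| = 1, so |ϕ| = 90° − |δ| = 90° − 39.9° = 50.1° in the northern hemisphere.

|ϕ| = 50.1°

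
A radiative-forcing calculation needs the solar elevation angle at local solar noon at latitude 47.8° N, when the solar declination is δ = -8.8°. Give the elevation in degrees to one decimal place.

At local noon the hour angle is zero, so the zenith angle equals |φ − δ| = |+47.8° − (-8.800°)| = 56.600°.
Elevation = 90° − 56.600° = 33.4°.

33.4°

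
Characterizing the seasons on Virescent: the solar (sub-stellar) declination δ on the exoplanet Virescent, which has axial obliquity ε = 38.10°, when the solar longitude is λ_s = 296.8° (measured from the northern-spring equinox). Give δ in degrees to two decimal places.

sin δ = sin ε · sin λ_s = sin 38.10° × sin 296.8° = -0.550757.
δ = arcsin(-0.550757) = -33.42°.

δ = -33.42°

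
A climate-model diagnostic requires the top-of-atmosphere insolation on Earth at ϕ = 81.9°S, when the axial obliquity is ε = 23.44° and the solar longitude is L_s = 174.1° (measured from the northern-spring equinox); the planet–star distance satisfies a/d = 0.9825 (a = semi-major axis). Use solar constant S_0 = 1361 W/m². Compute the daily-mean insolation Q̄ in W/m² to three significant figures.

Q̄ ≈ 34.7 W/m²

Solar declination: sin δ = sin ε · sin L_s = sin 23.44° × sin 174.1° = 0.04089, so δ = +2.343°.
cos h₀ = −tan(-81.9°) tan(+2.343°) = 0.2875, h₀ = 1.2791 rad.
Bracket: h₀ sin ϕ sin δ + cos ϕ cos δ sin h₀ = 1.2791×-0.99002×0.04089 + 0.14090×0.99916×0.95777 = -0.051780 + 0.134836 = 0.083056.
Inverse-square distance factor (a/d)² = 0.9825² = 0.965306.
Q̄ = (S_0/π) × 0.965306 × [bracket] = (1361/π) × 0.965306 × 0.083056 = 34.73 W/m².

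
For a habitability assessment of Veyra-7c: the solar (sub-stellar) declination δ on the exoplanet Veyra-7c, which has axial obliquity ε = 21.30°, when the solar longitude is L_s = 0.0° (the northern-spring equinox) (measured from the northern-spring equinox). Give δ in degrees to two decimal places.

sin δ = sin ε · sin L_s = sin 21.30° × sin 0.0° = 0.000000.
δ = arcsin(0.000000) = +0.00°.

δ = +0.00°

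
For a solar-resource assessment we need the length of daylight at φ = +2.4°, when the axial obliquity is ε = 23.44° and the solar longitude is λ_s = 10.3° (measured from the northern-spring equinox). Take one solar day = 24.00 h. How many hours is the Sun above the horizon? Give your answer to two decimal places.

Solar declination: sin δ = sin ε · sin λ_s = sin 23.44° × sin 10.3° = 0.07113, so δ = +4.079°.
cos H₀ = −tan φ · tan δ = −tan(+2.4°) × tan(+4.079°) = -0.0030, so H₀ = 1.5738 rad = 90.17°.
Daylight = 2H₀/(2π) × 24.00 h = (1.5738/π) × 24.00 = 12.02 h.

12.02 h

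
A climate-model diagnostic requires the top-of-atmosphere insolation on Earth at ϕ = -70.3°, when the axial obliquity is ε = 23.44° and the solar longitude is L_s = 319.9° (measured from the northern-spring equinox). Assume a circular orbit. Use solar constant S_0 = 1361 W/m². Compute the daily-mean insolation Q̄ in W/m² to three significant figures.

Q̄ ≈ 346 W/m²

Solar declination: sin δ = sin ε · sin L_s = sin 23.44° × sin 319.9° = -0.25622, so δ = -14.846°.
cos h₀ = −tan(-70.3°) tan(-14.846°) = -0.7403, h₀ = 2.4043 rad.
Bracket: h₀ sin ϕ sin δ + cos ϕ cos δ sin h₀ = 2.4043×-0.94147×-0.25622 + 0.33710×0.96662×0.67225 = 0.579974 + 0.219051 = 0.799025.
Q̄ = (S_0/π) × [bracket] = (1361/π) × 0.799025 = 346.2 W/m².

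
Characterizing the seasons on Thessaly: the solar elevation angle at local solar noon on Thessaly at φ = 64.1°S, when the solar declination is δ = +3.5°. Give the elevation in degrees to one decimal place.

22.4°

At local noon the hour angle is zero, so the zenith angle equals |φ − δ| = |-64.1° − (+3.500°)| = 67.600°.
Elevation = 90° − 67.600° = 22.4°.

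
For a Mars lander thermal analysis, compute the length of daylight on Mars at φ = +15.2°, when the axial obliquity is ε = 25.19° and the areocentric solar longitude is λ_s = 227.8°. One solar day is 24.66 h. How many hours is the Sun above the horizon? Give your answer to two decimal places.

sin δ = sin 25.19° × sin 227.8° = -0.31530, so δ = -18.379°.
cos H₀ = −tan φ · tan δ = −tan(+15.2°) × tan(-18.379°) = 0.0903, so H₀ = 1.4804 rad = 84.82°.
Daylight = 2H₀/(2π) × 24.66 h = (1.4804/π) × 24.66 = 11.62 h.

11.62 h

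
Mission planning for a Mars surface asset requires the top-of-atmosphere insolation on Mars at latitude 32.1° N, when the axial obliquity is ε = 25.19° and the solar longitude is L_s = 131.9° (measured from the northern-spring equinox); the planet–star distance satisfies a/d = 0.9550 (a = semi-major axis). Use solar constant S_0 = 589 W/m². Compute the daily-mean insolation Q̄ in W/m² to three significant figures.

Solar declination: sin δ = sin ε · sin L_s = sin 25.19° × sin 131.9° = 0.31679, so δ = +18.469°.
cos h₀ = −tan(+32.1°) tan(+18.469°) = -0.2095, h₀ = 1.7819 rad.
Bracket: h₀ sin ϕ sin δ + cos ϕ cos δ sin h₀ = 1.7819×0.53140×0.31679 + 0.84712×0.94849×0.97781 = 0.299969 + 0.785656 = 1.085625.
Inverse-square distance factor (a/d)² = 0.9550² = 0.912025.
Q̄ = (S_0/π) × 0.912025 × [bracket] = (589/π) × 0.912025 × 1.085625 = 185.6 W/m².

Q̄ ≈ 186 W/m²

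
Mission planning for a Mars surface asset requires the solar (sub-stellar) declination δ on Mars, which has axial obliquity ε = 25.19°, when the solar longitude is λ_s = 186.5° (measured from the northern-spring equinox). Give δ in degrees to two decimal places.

δ = -2.76°

sin δ = sin ε · sin λ_s = sin 25.19° × sin 186.5° = -0.048182.
δ = arcsin(-0.048182) = -2.76°.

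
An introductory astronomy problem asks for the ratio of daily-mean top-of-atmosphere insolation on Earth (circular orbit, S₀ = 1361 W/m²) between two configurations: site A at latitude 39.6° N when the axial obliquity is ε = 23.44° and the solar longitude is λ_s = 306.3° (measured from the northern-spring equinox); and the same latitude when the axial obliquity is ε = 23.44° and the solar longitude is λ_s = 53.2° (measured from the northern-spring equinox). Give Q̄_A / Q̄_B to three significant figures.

Q̄_A / Q̄_B ≈ 0.406

— Configuration A (φ=+39.6°):
Solar declination: sin δ = sin ε · sin λ_s = sin 23.44° × sin 306.3° = -0.32059, so δ = -18.699°.
cos H₀ = −tan(+39.6°) tan(-18.699°) = 0.2800, H₀ = 1.2870 rad.
Bracket: H₀ sin φ sin δ + cos φ cos δ sin H₀ = 1.2870×0.63742×-0.32059 + 0.77051×0.94722×0.96000 = -0.262999 + 0.700649 = 0.437650.
Q̄ = (S₀/π) × [bracket] = (1361/π) × 0.437650 = 189.60 W/m².
— Configuration B (φ=+39.6°):
Solar declination: sin δ = sin ε · sin λ_s = sin 23.44° × sin 53.2° = 0.31852, so δ = +18.574°.
cos H₀ = −tan(+39.6°) tan(+18.574°) = -0.2780, H₀ = 1.8525 rad.
Bracket: H₀ sin φ sin δ + cos φ cos δ sin H₀ = 1.8525×0.63742×0.31852 + 0.77051×0.94792×0.96059 = 0.376115 + 0.701597 = 1.077712.
Q̄ = (S₀/π) × [bracket] = (1361/π) × 1.077712 = 466.89 W/m².
Ratio Q̄_A / Q̄_B = 189.60 / 466.89 = 0.4061.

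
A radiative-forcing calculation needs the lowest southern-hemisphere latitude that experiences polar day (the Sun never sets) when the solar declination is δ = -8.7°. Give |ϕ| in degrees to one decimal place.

|ϕ| = 81.3°

Polar day requires cos h₀ = −tan ϕ tan δ ≤ −1, i.e. tan ϕ tan δ ≥ 1.
The boundary is |tan ϕ| · |tan δ| = 1, so |ϕ| = 90° − |δ| = 90° − 8.7° = 81.3° in the southern hemisphere.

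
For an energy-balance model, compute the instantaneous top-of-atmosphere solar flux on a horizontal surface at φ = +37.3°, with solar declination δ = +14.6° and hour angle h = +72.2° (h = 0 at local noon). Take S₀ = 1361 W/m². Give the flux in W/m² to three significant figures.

cos θ_z = sin φ sin δ + cos φ cos δ cos h = 0.152751 + 0.235320 = 0.388071.
Flux = S₀ · cos θ_z = 1361 × 0.388071 = 528.2 W/m².

528 W/m²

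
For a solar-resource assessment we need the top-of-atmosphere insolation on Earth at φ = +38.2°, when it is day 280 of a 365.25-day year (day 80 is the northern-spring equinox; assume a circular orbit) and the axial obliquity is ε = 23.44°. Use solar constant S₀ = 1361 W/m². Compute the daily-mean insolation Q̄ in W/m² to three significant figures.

Q̄ ≈ 290 W/m²

Solar longitude: λ_s = 360° × (280 − 80)/365.25 = 197.125°.
sin δ = sin 23.44° × sin 197.125° = -0.11713, so δ = -6.727°.
cos H₀ = −tan(+38.2°) tan(-6.727°) = 0.0928, H₀ = 1.4778 rad.
Bracket: H₀ sin φ sin δ + cos φ cos δ sin H₀ = 1.4778×0.61841×-0.11713 + 0.78586×0.99312×0.99568 = -0.107044 + 0.777082 = 0.670038.
Q̄ = (S₀/π) × [bracket] = (1361/π) × 0.670038 = 290.3 W/m².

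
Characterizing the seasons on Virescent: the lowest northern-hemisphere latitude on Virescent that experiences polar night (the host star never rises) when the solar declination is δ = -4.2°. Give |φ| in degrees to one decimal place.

Polar night requires cos H₀ = −tan φ tan δ ≥ 1, i.e. tan φ tan δ ≤ −1.
The boundary is |tan φ| · |tan δ| = 1, so |φ| = 90° − |δ| = 90° − 4.2° = 85.8° in the northern hemisphere.

|φ| = 85.8°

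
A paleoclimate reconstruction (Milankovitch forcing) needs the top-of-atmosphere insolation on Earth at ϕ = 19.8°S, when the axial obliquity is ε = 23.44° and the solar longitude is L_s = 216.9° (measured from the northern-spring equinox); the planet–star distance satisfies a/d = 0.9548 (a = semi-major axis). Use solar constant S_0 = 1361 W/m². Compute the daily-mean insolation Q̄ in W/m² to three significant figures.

Q̄ ≈ 412 W/m²

Solar declination: sin δ = sin ε · sin L_s = sin 23.44° × sin 216.9° = -0.23884, so δ = -13.818°.
cos h₀ = −tan(-19.8°) tan(-13.818°) = -0.0886, h₀ = 1.6595 rad.
Bracket: h₀ sin ϕ sin δ + cos ϕ cos δ sin h₀ = 1.6595×-0.33874×-0.23884 + 0.94088×0.97106×0.99607 = 0.134261 + 0.910060 = 1.044321.
Inverse-square distance factor (a/d)² = 0.9548² = 0.911643.
Q̄ = (S_0/π) × 0.911643 × [bracket] = (1361/π) × 0.911643 × 1.044321 = 412.4 W/m².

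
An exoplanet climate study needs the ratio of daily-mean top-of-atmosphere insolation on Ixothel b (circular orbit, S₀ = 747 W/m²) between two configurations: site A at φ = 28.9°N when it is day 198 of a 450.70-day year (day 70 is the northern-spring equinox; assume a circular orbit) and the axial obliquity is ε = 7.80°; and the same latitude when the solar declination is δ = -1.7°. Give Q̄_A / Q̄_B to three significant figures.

Q̄_A / Q̄_B ≈ 1.14

— Configuration A (φ=+28.9°):
Solar longitude: λ_s = 360° × (198 − 70)/450.70 = 102.241°.
sin δ = sin 7.80° × sin 102.241° = 0.13263, so δ = +7.622°.
cos H₀ = −tan(+28.9°) tan(+7.622°) = -0.0739, H₀ = 1.6447 rad.
Bracket: H₀ sin φ sin δ + cos φ cos δ sin H₀ = 1.6447×0.48328×0.13263 + 0.87546×0.99117×0.99727 = 0.105421 + 0.865361 = 0.970782.
Q̄ = (S₀/π) × [bracket] = (747/π) × 0.970782 = 230.83 W/m².
— Configuration B (φ=+28.9°):
cos H₀ = −tan(+28.9°) tan(-1.700°) = 0.0164, H₀ = 1.5544 rad.
Bracket: H₀ sin φ sin δ + cos φ cos δ sin H₀ = 1.5544×0.48328×-0.02967 + 0.87546×0.99956×0.99987 = -0.022288 + 0.874961 = 0.852673.
Q̄ = (S₀/π) × [bracket] = (747/π) × 0.852673 = 202.75 W/m².
Ratio Q̄_A / Q̄_B = 230.83 / 202.75 = 1.138.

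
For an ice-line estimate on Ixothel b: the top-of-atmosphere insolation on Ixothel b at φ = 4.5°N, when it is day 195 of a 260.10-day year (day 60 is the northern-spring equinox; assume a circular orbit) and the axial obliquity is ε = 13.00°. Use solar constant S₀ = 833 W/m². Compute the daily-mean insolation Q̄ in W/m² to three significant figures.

Solar longitude: λ_s = 360° × (195 − 60)/260.10 = 186.851°.
sin δ = sin 13.00° × sin 186.851° = -0.02683, so δ = -1.538°.
cos H₀ = −tan(+4.5°) tan(-1.538°) = 0.0021, H₀ = 1.5687 rad.
Bracket: H₀ sin φ sin δ + cos φ cos δ sin H₀ = 1.5687×0.07846×-0.02683 + 0.99692×0.99964×1.00000 = -0.003302 + 0.996561 = 0.993259.
Q̄ = (S₀/π) × [bracket] = (833/π) × 0.993259 = 263.4 W/m².

Q̄ ≈ 263 W/m²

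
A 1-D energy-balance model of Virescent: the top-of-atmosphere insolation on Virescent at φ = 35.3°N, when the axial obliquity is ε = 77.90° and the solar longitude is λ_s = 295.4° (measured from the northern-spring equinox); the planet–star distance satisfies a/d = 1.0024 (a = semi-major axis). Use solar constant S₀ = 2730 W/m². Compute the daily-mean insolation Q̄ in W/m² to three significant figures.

Q̄ ≈ 0.00 W/m²

Solar declination: sin δ = sin ε · sin λ_s = sin 77.90° × sin 295.4° = -0.88327, so δ = -62.039°.
cos H₀ = −tan(+35.3°) tan(-62.039°) = 1.3338 ≥ 1 ⇒ polar night, H₀ = 0 and Q̄ = 0.
Inverse-square distance factor (a/d)² = 1.0024² = 1.004806.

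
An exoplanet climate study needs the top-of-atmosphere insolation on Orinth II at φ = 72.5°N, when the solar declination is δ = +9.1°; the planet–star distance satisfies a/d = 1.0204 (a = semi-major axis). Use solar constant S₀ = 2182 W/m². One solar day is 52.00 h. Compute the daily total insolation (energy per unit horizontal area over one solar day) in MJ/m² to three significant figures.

77.6 MJ/m²

cos H₀ = −tan(+72.5°) tan(+9.100°) = -0.5080, H₀ = 2.1037 rad.
Bracket: H₀ sin φ sin δ + cos φ cos δ sin H₀ = 2.1037×0.95372×0.15816 + 0.30071×0.98741×0.86135 = 0.317323 + 0.255756 = 0.573079.
Inverse-square distance factor (a/d)² = 1.0204² = 1.041216.
Q̄ = (S₀/π) × 1.041216 × [bracket] = (2182/π) × 1.041216 × 0.573079 = 414.44 W/m².
Daily total = Q̄ × 52.00 h × 3600 s/h = 414.44 × 52.00 × 3600 / 10⁶ = 77.58 MJ/m².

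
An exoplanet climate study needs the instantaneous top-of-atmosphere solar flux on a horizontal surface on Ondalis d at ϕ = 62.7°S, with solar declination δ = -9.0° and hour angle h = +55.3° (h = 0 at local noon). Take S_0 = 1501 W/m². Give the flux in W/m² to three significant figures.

cos θ_z = sin ϕ sin δ + cos ϕ cos δ cos h = 0.139010 + 0.257885 = 0.396895.
Flux = S_0 · cos θ_z = 1501 × 0.396895 = 595.7 W/m².

596 W/m²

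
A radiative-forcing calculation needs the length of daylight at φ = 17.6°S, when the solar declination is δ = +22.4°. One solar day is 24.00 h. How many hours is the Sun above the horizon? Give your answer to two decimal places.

11.00 h

cos H₀ = −tan φ · tan δ = −tan(-17.6°) × tan(+22.400°) = 0.1307, so H₀ = 1.4397 rad = 82.49°.
Daylight = 2H₀/(2π) × 24.00 h = (1.4397/π) × 24.00 = 11.00 h.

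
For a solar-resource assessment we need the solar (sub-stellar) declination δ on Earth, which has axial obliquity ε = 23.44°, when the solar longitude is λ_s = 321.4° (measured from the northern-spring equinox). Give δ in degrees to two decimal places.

δ = -14.37°

sin δ = sin ε · sin λ_s = sin 23.44° × sin 321.4° = -0.248172.
δ = arcsin(-0.248172) = -14.37°.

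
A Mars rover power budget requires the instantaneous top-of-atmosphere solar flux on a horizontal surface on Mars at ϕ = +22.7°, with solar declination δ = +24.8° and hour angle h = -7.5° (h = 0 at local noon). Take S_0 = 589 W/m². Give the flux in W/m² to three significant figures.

cos θ_z = sin ϕ sin δ + cos ϕ cos δ cos h = 0.161869 + 0.830295 = 0.992164.
Flux = S_0 · cos θ_z = 589 × 0.992164 = 584.4 W/m².

584 W/m²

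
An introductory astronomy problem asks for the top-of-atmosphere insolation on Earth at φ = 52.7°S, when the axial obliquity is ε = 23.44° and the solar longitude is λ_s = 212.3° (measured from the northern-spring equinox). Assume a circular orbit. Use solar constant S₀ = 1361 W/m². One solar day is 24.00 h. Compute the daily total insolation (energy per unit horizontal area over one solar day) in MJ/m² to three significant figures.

Solar declination: sin δ = sin ε · sin λ_s = sin 23.44° × sin 212.3° = -0.21256, so δ = -12.272°.
cos H₀ = −tan(-52.7°) tan(-12.272°) = -0.2855, H₀ = 1.8604 rad.
Bracket: H₀ sin φ sin δ + cos φ cos δ sin H₀ = 1.8604×-0.79547×-0.21256 + 0.60599×0.97715×0.95836 = 0.314566 + 0.567486 = 0.882052.
Q̄ = (S₀/π) × [bracket] = (1361/π) × 0.882052 = 382.12 W/m².
Daily total = Q̄ × 24.00 h × 3600 s/h = 382.12 × 24.00 × 3600 / 10⁶ = 33.02 MJ/m².

33.0 MJ/m²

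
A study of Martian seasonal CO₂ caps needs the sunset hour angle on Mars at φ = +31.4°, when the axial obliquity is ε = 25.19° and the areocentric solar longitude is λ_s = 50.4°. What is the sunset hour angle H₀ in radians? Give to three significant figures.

sin δ = sin 25.19° × sin 50.4° = 0.32795, so δ = +19.144°.
cos H₀ = −tan φ · tan δ = −tan(+31.4°) × tan(+19.144°) = -0.2119, so H₀ = 1.7843 rad = 102.23°.

H₀ = 1.78 rad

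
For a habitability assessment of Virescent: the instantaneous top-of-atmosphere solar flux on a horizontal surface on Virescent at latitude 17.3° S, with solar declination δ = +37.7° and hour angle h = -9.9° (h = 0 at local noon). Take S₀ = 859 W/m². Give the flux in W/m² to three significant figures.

483 W/m²

cos θ_z = sin φ sin δ + cos φ cos δ cos h = -0.181853 + 0.744180 = 0.562327.
Flux = S₀ · cos θ_z = 859 × 0.562327 = 483.0 W/m².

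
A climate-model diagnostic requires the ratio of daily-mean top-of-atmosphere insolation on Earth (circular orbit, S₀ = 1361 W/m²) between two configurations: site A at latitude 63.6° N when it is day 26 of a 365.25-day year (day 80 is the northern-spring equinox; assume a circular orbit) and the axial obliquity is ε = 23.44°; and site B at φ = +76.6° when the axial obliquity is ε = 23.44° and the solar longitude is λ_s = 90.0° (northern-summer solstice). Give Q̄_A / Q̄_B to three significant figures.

Q̄_A / Q̄_B ≈ 0.0610

— Configuration A (φ=+63.6°):
Solar longitude: λ_s = 360° × (26 − 80)/365.25 = -53.224°, i.e. -53.224° + 360° = 306.776°.
sin δ = sin 23.44° × sin 306.776° = -0.31862, so δ = -18.580°.
cos H₀ = −tan(+63.6°) tan(-18.580°) = 0.6771, H₀ = 0.8269 rad.
Bracket: H₀ sin φ sin δ + cos φ cos δ sin H₀ = 0.8269×0.89571×-0.31862 + 0.44464×0.94788×0.73585 = -0.235990 + 0.310135 = 0.074145.
Q̄ = (S₀/π) × [bracket] = (1361/π) × 0.074145 = 32.121 W/m².
— Configuration B (φ=+76.6°):
Solar declination: sin δ = sin ε · sin λ_s = sin 23.44° × sin 90.0° = 0.39779, so δ = +23.440°.
cos H₀ = −tan(+76.6°) tan(+23.440°) = -1.8199 ≤ −1 ⇒ polar day, H₀ = π.
Bracket: H₀ sin φ sin δ + cos φ cos δ sin H₀ = 3.1416×0.97278×0.39779 + 0.23175×0.91748×0.00000 = 1.215680 + 0.000000 = 1.215680.
Q̄ = (S₀/π) × [bracket] = (1361/π) × 1.215680 = 526.66 W/m².
Ratio Q̄_A / Q̄_B = 32.121 / 526.66 = 0.06099.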